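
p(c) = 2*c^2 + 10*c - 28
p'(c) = 4*c + 10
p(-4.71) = -30.73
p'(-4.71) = -8.84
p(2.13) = 2.37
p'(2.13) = 18.52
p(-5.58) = -21.53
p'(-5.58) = -12.32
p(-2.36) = -40.46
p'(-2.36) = 0.56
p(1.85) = -2.66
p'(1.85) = 17.40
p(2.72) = 14.00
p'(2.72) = 20.88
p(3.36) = 28.18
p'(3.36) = 23.44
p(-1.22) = -37.22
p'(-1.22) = 5.12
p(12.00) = 380.00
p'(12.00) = 58.00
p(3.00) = 20.00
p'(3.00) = 22.00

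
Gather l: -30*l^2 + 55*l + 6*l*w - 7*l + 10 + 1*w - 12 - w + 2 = -30*l^2 + l*(6*w + 48)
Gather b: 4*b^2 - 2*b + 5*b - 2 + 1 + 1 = 4*b^2 + 3*b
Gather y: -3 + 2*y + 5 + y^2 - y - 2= y^2 + y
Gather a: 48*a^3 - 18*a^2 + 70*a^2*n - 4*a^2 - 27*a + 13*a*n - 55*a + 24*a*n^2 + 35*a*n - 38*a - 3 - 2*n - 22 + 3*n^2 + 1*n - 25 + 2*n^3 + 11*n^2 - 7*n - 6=48*a^3 + a^2*(70*n - 22) + a*(24*n^2 + 48*n - 120) + 2*n^3 + 14*n^2 - 8*n - 56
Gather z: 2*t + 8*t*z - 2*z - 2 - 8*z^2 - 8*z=2*t - 8*z^2 + z*(8*t - 10) - 2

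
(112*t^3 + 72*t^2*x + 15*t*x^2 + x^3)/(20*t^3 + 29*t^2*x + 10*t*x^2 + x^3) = (28*t^2 + 11*t*x + x^2)/(5*t^2 + 6*t*x + x^2)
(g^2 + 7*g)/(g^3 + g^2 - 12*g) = (g + 7)/(g^2 + g - 12)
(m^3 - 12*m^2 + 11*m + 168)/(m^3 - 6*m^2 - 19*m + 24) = (m - 7)/(m - 1)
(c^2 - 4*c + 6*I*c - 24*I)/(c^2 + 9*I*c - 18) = (c - 4)/(c + 3*I)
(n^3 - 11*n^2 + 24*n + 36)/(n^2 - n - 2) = (n^2 - 12*n + 36)/(n - 2)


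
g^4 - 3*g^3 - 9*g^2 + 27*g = g*(g - 3)^2*(g + 3)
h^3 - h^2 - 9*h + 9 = (h - 3)*(h - 1)*(h + 3)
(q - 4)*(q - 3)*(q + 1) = q^3 - 6*q^2 + 5*q + 12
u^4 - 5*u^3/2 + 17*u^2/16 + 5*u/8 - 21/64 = (u - 7/4)*(u - 3/4)*(u - 1/2)*(u + 1/2)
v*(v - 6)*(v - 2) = v^3 - 8*v^2 + 12*v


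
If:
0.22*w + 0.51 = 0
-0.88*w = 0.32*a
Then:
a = 6.38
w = -2.32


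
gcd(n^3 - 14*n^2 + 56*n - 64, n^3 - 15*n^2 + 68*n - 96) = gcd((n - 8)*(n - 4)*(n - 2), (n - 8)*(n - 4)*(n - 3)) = n^2 - 12*n + 32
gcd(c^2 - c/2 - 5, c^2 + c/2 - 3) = c + 2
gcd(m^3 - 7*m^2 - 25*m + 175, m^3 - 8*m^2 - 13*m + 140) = m^2 - 12*m + 35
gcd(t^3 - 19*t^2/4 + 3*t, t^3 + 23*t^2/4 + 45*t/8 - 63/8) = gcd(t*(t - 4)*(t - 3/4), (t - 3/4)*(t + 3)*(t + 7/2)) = t - 3/4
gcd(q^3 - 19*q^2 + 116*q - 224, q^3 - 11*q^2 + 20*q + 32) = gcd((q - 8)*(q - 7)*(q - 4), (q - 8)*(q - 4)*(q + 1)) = q^2 - 12*q + 32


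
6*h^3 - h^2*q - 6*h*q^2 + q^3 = (-6*h + q)*(-h + q)*(h + q)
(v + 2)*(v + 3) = v^2 + 5*v + 6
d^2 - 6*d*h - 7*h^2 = (d - 7*h)*(d + h)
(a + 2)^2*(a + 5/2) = a^3 + 13*a^2/2 + 14*a + 10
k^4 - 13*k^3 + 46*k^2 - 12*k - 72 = (k - 6)^2*(k - 2)*(k + 1)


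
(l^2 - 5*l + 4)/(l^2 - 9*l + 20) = (l - 1)/(l - 5)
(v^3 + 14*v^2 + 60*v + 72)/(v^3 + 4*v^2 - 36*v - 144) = (v^2 + 8*v + 12)/(v^2 - 2*v - 24)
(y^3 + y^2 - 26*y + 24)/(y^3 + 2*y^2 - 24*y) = (y - 1)/y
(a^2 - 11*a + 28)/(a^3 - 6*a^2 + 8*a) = (a - 7)/(a*(a - 2))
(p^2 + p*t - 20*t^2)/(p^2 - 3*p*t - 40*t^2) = (p - 4*t)/(p - 8*t)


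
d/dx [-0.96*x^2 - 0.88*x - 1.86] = -1.92*x - 0.88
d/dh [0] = 0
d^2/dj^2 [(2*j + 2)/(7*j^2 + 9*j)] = 4*(49*j^3 + 147*j^2 + 189*j + 81)/(j^3*(343*j^3 + 1323*j^2 + 1701*j + 729))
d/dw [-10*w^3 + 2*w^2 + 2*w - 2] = -30*w^2 + 4*w + 2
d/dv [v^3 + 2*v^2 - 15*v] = 3*v^2 + 4*v - 15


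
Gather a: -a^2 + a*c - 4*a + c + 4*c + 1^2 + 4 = -a^2 + a*(c - 4) + 5*c + 5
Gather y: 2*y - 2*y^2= -2*y^2 + 2*y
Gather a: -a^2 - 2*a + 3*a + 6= -a^2 + a + 6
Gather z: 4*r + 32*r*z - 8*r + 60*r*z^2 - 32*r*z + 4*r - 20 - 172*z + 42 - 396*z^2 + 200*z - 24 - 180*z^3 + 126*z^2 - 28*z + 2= -180*z^3 + z^2*(60*r - 270)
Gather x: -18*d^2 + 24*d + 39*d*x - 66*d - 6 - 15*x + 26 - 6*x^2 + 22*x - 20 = -18*d^2 - 42*d - 6*x^2 + x*(39*d + 7)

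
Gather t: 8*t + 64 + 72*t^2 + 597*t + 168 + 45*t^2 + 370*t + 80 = 117*t^2 + 975*t + 312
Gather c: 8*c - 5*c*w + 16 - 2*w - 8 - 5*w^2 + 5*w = c*(8 - 5*w) - 5*w^2 + 3*w + 8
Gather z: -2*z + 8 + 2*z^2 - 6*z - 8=2*z^2 - 8*z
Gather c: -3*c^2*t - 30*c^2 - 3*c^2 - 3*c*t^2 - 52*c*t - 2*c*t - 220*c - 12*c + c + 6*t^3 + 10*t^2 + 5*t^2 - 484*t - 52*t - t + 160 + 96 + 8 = c^2*(-3*t - 33) + c*(-3*t^2 - 54*t - 231) + 6*t^3 + 15*t^2 - 537*t + 264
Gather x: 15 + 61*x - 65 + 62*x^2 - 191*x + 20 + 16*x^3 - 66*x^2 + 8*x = 16*x^3 - 4*x^2 - 122*x - 30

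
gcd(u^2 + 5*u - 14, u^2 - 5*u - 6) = 1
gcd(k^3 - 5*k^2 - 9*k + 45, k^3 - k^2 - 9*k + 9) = k^2 - 9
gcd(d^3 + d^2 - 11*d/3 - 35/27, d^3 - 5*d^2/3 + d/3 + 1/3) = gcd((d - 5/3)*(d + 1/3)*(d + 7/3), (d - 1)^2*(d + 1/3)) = d + 1/3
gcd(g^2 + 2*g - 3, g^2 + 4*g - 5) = g - 1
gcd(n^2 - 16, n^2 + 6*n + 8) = n + 4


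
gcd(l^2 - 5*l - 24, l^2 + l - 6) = l + 3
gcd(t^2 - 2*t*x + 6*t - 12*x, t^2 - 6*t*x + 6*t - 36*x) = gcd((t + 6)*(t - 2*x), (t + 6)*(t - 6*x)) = t + 6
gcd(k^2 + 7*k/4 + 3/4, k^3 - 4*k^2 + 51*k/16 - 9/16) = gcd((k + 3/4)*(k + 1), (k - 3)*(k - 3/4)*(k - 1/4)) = 1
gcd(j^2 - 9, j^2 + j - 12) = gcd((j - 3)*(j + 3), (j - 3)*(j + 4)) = j - 3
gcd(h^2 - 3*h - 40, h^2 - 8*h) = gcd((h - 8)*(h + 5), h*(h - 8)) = h - 8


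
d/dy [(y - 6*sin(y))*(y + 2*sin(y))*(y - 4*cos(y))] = -4*sqrt(2)*y^2*cos(y + pi/4) + 3*y^2 - 12*y*sin(2*y) - 8*sqrt(2)*y*sin(y + pi/4) + 16*y*cos(2*y) - 12*sin(y) + 8*sin(2*y) + 36*sin(3*y) + 6*cos(2*y) - 6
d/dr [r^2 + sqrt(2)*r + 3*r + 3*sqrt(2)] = 2*r + sqrt(2) + 3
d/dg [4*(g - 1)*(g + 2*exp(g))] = 8*g*exp(g) + 8*g - 4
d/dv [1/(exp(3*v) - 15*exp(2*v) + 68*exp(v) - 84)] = (-3*exp(2*v) + 30*exp(v) - 68)*exp(v)/(exp(3*v) - 15*exp(2*v) + 68*exp(v) - 84)^2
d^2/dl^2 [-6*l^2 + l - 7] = -12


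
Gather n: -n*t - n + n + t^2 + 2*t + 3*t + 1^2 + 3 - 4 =-n*t + t^2 + 5*t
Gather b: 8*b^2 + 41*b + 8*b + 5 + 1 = 8*b^2 + 49*b + 6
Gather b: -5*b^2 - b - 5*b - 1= -5*b^2 - 6*b - 1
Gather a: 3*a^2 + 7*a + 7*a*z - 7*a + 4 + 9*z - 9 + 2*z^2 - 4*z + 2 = 3*a^2 + 7*a*z + 2*z^2 + 5*z - 3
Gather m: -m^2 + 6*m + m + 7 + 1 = -m^2 + 7*m + 8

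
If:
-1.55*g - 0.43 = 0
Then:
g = -0.28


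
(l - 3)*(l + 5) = l^2 + 2*l - 15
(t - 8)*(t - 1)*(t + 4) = t^3 - 5*t^2 - 28*t + 32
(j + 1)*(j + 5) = j^2 + 6*j + 5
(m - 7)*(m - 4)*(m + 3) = m^3 - 8*m^2 - 5*m + 84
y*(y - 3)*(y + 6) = y^3 + 3*y^2 - 18*y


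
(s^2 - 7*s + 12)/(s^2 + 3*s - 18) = (s - 4)/(s + 6)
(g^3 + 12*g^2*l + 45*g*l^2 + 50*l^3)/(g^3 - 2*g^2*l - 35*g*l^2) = (g^2 + 7*g*l + 10*l^2)/(g*(g - 7*l))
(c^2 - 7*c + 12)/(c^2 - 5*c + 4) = (c - 3)/(c - 1)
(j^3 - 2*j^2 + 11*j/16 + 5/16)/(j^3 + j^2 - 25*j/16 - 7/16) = (4*j - 5)/(4*j + 7)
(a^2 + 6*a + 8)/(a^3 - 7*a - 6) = (a + 4)/(a^2 - 2*a - 3)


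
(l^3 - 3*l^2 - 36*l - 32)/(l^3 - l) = (l^2 - 4*l - 32)/(l*(l - 1))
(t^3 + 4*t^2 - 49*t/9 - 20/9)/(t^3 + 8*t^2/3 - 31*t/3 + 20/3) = (t + 1/3)/(t - 1)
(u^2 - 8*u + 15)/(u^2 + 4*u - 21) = (u - 5)/(u + 7)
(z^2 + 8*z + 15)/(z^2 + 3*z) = (z + 5)/z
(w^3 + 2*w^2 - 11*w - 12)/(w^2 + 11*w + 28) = (w^2 - 2*w - 3)/(w + 7)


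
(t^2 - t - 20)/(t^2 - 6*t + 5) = (t + 4)/(t - 1)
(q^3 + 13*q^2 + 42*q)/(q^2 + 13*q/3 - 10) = 3*q*(q + 7)/(3*q - 5)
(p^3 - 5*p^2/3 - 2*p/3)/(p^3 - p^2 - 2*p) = (p + 1/3)/(p + 1)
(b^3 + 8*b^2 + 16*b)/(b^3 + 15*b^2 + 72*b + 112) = b/(b + 7)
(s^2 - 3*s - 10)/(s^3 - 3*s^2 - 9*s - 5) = (s + 2)/(s^2 + 2*s + 1)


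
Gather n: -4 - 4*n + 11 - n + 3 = 10 - 5*n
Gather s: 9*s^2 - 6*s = 9*s^2 - 6*s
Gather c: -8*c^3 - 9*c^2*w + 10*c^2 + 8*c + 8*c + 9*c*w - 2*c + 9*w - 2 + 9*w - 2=-8*c^3 + c^2*(10 - 9*w) + c*(9*w + 14) + 18*w - 4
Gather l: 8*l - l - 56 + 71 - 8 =7*l + 7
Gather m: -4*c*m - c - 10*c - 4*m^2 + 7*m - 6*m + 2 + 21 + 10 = -11*c - 4*m^2 + m*(1 - 4*c) + 33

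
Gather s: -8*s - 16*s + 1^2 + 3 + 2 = 6 - 24*s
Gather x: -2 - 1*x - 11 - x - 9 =-2*x - 22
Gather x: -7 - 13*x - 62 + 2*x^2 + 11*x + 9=2*x^2 - 2*x - 60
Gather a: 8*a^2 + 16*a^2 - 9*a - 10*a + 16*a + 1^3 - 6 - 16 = 24*a^2 - 3*a - 21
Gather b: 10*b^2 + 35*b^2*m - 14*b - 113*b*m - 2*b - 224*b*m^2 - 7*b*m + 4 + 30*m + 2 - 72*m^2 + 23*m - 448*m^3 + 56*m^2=b^2*(35*m + 10) + b*(-224*m^2 - 120*m - 16) - 448*m^3 - 16*m^2 + 53*m + 6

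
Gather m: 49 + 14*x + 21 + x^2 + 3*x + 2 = x^2 + 17*x + 72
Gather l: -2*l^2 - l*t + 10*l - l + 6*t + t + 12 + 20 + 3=-2*l^2 + l*(9 - t) + 7*t + 35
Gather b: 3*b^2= 3*b^2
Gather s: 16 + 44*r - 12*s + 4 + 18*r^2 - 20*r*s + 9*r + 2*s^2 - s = 18*r^2 + 53*r + 2*s^2 + s*(-20*r - 13) + 20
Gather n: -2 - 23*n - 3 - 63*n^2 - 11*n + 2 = -63*n^2 - 34*n - 3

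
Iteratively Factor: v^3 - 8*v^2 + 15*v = (v)*(v^2 - 8*v + 15) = v*(v - 5)*(v - 3)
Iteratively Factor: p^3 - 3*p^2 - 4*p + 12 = (p - 2)*(p^2 - p - 6) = (p - 3)*(p - 2)*(p + 2)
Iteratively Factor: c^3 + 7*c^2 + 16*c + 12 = (c + 2)*(c^2 + 5*c + 6) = (c + 2)*(c + 3)*(c + 2)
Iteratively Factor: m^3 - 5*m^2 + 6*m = (m - 2)*(m^2 - 3*m) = (m - 3)*(m - 2)*(m)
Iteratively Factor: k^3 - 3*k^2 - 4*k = (k)*(k^2 - 3*k - 4) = k*(k + 1)*(k - 4)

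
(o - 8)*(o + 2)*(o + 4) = o^3 - 2*o^2 - 40*o - 64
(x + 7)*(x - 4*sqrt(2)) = x^2 - 4*sqrt(2)*x + 7*x - 28*sqrt(2)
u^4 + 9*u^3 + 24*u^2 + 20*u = u*(u + 2)^2*(u + 5)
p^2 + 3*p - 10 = (p - 2)*(p + 5)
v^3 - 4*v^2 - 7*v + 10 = (v - 5)*(v - 1)*(v + 2)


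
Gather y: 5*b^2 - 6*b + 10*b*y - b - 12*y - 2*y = 5*b^2 - 7*b + y*(10*b - 14)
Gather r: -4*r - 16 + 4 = -4*r - 12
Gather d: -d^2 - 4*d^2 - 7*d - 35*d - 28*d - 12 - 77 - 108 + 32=-5*d^2 - 70*d - 165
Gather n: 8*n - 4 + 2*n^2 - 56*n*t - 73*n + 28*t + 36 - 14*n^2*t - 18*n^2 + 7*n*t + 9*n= n^2*(-14*t - 16) + n*(-49*t - 56) + 28*t + 32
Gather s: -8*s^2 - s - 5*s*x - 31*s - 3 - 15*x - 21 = -8*s^2 + s*(-5*x - 32) - 15*x - 24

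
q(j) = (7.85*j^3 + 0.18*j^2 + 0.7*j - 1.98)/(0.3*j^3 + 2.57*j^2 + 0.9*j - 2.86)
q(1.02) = 6.91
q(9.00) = 13.29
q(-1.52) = -46.02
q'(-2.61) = 4.29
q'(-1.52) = -255.81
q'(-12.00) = 14.63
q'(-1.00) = -31.60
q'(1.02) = -22.20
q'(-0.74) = -8.63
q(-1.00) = 6.95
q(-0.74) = 2.49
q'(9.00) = 0.73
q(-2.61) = -20.41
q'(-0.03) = -0.07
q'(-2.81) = 5.79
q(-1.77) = -23.87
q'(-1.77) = -28.18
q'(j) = (-0.9*j^2 - 5.14*j - 0.9)*(7.85*j^3 + 0.18*j^2 + 0.7*j - 1.98)/(0.3*j^3 + 2.57*j^2 + 0.9*j - 2.86)^2 + (23.55*j^2 + 0.36*j + 0.7)/(0.3*j^3 + 2.57*j^2 + 0.9*j - 2.86) = (20.1205*j^4 + 13.71*j^3 - 67.208*j^2 + 9.1476*j - 0.22)/(0.09*j^6 + 1.542*j^5 + 7.1449*j^4 + 2.91*j^3 - 13.8904*j^2 - 5.148*j + 8.1796)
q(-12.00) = 83.65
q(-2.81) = -21.42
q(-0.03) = 0.69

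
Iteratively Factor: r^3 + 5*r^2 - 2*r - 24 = (r + 3)*(r^2 + 2*r - 8) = (r + 3)*(r + 4)*(r - 2)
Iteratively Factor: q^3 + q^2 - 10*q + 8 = (q + 4)*(q^2 - 3*q + 2) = (q - 1)*(q + 4)*(q - 2)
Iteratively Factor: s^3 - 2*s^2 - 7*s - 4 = (s + 1)*(s^2 - 3*s - 4) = (s + 1)^2*(s - 4)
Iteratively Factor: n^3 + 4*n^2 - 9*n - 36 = (n + 3)*(n^2 + n - 12) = (n + 3)*(n + 4)*(n - 3)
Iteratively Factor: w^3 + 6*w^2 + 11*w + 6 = (w + 1)*(w^2 + 5*w + 6) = (w + 1)*(w + 2)*(w + 3)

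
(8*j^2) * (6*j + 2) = 48*j^3 + 16*j^2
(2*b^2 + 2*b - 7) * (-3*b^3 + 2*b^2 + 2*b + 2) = -6*b^5 - 2*b^4 + 29*b^3 - 6*b^2 - 10*b - 14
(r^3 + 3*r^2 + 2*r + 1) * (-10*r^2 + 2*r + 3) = -10*r^5 - 28*r^4 - 11*r^3 + 3*r^2 + 8*r + 3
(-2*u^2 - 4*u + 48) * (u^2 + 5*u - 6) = -2*u^4 - 14*u^3 + 40*u^2 + 264*u - 288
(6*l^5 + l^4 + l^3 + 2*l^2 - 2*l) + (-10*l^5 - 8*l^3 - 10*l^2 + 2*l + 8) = -4*l^5 + l^4 - 7*l^3 - 8*l^2 + 8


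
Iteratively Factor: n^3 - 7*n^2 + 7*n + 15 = (n - 5)*(n^2 - 2*n - 3) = (n - 5)*(n - 3)*(n + 1)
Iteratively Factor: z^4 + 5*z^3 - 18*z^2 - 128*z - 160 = (z - 5)*(z^3 + 10*z^2 + 32*z + 32) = (z - 5)*(z + 4)*(z^2 + 6*z + 8) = (z - 5)*(z + 2)*(z + 4)*(z + 4)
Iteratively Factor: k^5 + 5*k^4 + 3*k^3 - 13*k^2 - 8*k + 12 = (k + 2)*(k^4 + 3*k^3 - 3*k^2 - 7*k + 6) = (k - 1)*(k + 2)*(k^3 + 4*k^2 + k - 6) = (k - 1)^2*(k + 2)*(k^2 + 5*k + 6) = (k - 1)^2*(k + 2)*(k + 3)*(k + 2)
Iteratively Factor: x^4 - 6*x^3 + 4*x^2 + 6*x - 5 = (x - 1)*(x^3 - 5*x^2 - x + 5) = (x - 1)^2*(x^2 - 4*x - 5) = (x - 1)^2*(x + 1)*(x - 5)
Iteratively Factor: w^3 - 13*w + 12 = (w - 3)*(w^2 + 3*w - 4) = (w - 3)*(w + 4)*(w - 1)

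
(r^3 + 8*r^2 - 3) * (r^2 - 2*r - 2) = r^5 + 6*r^4 - 18*r^3 - 19*r^2 + 6*r + 6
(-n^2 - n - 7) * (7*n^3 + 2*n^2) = -7*n^5 - 9*n^4 - 51*n^3 - 14*n^2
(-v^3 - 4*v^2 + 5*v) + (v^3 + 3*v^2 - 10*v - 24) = -v^2 - 5*v - 24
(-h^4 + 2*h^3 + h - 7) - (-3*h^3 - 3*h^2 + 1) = -h^4 + 5*h^3 + 3*h^2 + h - 8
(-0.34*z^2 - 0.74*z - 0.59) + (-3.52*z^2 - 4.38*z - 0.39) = -3.86*z^2 - 5.12*z - 0.98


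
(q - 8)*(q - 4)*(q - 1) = q^3 - 13*q^2 + 44*q - 32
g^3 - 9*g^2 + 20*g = g*(g - 5)*(g - 4)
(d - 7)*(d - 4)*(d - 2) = d^3 - 13*d^2 + 50*d - 56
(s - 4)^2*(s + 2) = s^3 - 6*s^2 + 32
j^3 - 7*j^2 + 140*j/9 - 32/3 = (j - 3)*(j - 8/3)*(j - 4/3)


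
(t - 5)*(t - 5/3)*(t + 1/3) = t^3 - 19*t^2/3 + 55*t/9 + 25/9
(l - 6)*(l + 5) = l^2 - l - 30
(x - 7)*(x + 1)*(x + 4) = x^3 - 2*x^2 - 31*x - 28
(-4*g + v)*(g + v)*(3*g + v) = -12*g^3 - 13*g^2*v + v^3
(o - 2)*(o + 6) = o^2 + 4*o - 12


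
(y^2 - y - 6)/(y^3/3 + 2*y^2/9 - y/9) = 9*(y^2 - y - 6)/(y*(3*y^2 + 2*y - 1))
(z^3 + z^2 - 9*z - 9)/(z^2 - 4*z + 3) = (z^2 + 4*z + 3)/(z - 1)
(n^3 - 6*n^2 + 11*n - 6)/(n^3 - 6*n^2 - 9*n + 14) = (n^2 - 5*n + 6)/(n^2 - 5*n - 14)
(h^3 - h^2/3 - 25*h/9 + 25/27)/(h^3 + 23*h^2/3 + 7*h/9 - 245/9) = (9*h^2 + 12*h - 5)/(3*(3*h^2 + 28*h + 49))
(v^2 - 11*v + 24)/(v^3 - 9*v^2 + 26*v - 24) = (v - 8)/(v^2 - 6*v + 8)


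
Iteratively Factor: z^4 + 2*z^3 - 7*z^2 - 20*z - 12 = (z + 2)*(z^3 - 7*z - 6) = (z + 2)^2*(z^2 - 2*z - 3) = (z + 1)*(z + 2)^2*(z - 3)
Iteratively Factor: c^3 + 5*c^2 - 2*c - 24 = (c - 2)*(c^2 + 7*c + 12) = (c - 2)*(c + 4)*(c + 3)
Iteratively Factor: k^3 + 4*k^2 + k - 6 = (k + 2)*(k^2 + 2*k - 3) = (k - 1)*(k + 2)*(k + 3)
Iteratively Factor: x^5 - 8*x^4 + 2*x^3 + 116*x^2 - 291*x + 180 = (x - 1)*(x^4 - 7*x^3 - 5*x^2 + 111*x - 180) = (x - 3)*(x - 1)*(x^3 - 4*x^2 - 17*x + 60) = (x - 5)*(x - 3)*(x - 1)*(x^2 + x - 12) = (x - 5)*(x - 3)^2*(x - 1)*(x + 4)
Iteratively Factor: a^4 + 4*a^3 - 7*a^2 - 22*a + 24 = (a - 2)*(a^3 + 6*a^2 + 5*a - 12) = (a - 2)*(a + 4)*(a^2 + 2*a - 3) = (a - 2)*(a - 1)*(a + 4)*(a + 3)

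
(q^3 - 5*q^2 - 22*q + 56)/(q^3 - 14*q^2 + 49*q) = (q^2 + 2*q - 8)/(q*(q - 7))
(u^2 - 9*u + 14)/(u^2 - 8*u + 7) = (u - 2)/(u - 1)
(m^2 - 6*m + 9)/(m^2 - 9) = (m - 3)/(m + 3)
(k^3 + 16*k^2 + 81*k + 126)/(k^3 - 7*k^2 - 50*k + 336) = (k^2 + 9*k + 18)/(k^2 - 14*k + 48)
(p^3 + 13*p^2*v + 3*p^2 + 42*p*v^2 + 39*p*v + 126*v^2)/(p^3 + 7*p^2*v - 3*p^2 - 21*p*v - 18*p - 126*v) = (p + 6*v)/(p - 6)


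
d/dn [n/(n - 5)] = -5/(n - 5)^2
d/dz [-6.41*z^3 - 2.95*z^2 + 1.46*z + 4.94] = -19.23*z^2 - 5.9*z + 1.46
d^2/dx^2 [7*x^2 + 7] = 14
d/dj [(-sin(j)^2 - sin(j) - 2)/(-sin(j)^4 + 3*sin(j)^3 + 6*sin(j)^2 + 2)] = 2*(-sin(j)^5 - sin(j)^3 + 12*sin(j)^2 + 10*sin(j) - 1)*cos(j)/(sin(j)^4 - 3*sin(j)^3 - 6*sin(j)^2 - 2)^2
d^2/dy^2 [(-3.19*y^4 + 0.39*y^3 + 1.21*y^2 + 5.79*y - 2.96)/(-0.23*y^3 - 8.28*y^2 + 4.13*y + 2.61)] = (4.44089209850063e-16*y^8 + 444.820368*y^6 - 647.089866*y^5 - 161.147172*y^4 - 287.623434000001*y^3 + 1237.667334*y^2 - 1363.366242*y + 337.251796)/(0.012167*y^9 + 1.314036*y^8 + 46.649865*y^7 + 520.058313*y^6 - 867.492219*y^5 - 98.243442*y^4 + 469.770976*y^3 + 35.657037*y^2 - 84.401919*y - 17.779581)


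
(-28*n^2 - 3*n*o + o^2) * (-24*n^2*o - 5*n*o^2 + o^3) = 672*n^4*o + 212*n^3*o^2 - 37*n^2*o^3 - 8*n*o^4 + o^5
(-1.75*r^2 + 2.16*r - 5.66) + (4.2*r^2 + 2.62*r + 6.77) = 2.45*r^2 + 4.78*r + 1.11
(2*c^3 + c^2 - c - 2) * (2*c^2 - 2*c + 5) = 4*c^5 - 2*c^4 + 6*c^3 + 3*c^2 - c - 10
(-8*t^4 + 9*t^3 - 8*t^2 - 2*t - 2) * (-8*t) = 64*t^5 - 72*t^4 + 64*t^3 + 16*t^2 + 16*t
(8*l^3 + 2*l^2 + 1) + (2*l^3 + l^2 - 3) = 10*l^3 + 3*l^2 - 2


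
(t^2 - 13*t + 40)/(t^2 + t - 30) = (t - 8)/(t + 6)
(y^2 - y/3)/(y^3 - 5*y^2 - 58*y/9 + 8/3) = 3*y/(3*y^2 - 14*y - 24)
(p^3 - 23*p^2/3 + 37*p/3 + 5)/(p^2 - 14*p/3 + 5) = (3*p^2 - 14*p - 5)/(3*p - 5)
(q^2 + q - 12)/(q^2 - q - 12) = (-q^2 - q + 12)/(-q^2 + q + 12)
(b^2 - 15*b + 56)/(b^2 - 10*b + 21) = (b - 8)/(b - 3)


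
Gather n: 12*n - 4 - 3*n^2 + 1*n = -3*n^2 + 13*n - 4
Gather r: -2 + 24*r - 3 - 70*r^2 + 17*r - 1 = -70*r^2 + 41*r - 6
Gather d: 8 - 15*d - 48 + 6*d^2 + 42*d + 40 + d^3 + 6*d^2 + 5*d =d^3 + 12*d^2 + 32*d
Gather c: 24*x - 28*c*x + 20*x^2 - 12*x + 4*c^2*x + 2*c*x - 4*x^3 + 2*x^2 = 4*c^2*x - 26*c*x - 4*x^3 + 22*x^2 + 12*x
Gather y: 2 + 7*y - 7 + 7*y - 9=14*y - 14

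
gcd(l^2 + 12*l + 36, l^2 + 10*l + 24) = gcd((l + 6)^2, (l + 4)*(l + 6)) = l + 6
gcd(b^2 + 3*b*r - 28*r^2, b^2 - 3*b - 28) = 1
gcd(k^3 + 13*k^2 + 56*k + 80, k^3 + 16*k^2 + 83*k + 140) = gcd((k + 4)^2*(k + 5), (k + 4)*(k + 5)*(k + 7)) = k^2 + 9*k + 20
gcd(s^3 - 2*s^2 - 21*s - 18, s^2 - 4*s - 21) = s + 3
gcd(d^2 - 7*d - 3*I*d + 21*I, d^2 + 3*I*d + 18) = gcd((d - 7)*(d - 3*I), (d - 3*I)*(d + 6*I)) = d - 3*I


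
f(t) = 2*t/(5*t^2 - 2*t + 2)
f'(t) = 2*t*(2 - 10*t)/(5*t^2 - 2*t + 2)^2 + 2/(5*t^2 - 2*t + 2)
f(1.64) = 0.27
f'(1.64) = -0.15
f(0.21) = 0.23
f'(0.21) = 1.10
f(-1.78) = -0.17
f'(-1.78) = -0.06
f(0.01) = 0.01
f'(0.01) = 1.02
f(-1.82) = -0.16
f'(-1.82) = -0.06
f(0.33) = 0.35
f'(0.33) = 0.82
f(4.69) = 0.09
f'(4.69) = -0.02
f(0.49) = 0.44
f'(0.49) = 0.32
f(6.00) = 0.07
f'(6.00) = -0.01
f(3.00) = 0.15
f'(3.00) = -0.05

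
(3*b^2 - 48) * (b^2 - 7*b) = 3*b^4 - 21*b^3 - 48*b^2 + 336*b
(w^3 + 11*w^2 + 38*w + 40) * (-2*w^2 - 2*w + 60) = -2*w^5 - 24*w^4 - 38*w^3 + 504*w^2 + 2200*w + 2400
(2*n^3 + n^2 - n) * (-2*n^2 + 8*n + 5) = -4*n^5 + 14*n^4 + 20*n^3 - 3*n^2 - 5*n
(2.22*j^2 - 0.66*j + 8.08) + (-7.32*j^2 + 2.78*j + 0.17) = -5.1*j^2 + 2.12*j + 8.25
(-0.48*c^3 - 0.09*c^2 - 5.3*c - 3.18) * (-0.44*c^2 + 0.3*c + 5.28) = 0.2112*c^5 - 0.1044*c^4 - 0.2294*c^3 - 0.666*c^2 - 28.938*c - 16.7904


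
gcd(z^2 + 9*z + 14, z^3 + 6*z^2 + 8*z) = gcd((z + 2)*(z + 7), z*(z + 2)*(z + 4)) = z + 2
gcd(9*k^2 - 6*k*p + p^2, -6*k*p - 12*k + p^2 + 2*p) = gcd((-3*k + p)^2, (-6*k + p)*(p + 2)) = 1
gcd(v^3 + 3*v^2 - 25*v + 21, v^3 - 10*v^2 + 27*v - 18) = v^2 - 4*v + 3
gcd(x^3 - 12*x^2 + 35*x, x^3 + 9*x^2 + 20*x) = x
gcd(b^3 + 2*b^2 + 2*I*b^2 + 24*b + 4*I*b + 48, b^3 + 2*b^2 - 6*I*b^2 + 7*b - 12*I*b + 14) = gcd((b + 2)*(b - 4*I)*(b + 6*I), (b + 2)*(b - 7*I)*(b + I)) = b + 2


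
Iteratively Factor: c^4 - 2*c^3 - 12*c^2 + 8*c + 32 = (c - 4)*(c^3 + 2*c^2 - 4*c - 8) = (c - 4)*(c + 2)*(c^2 - 4) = (c - 4)*(c + 2)^2*(c - 2)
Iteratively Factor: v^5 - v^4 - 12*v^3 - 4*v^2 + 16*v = (v)*(v^4 - v^3 - 12*v^2 - 4*v + 16) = v*(v - 4)*(v^3 + 3*v^2 - 4) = v*(v - 4)*(v + 2)*(v^2 + v - 2) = v*(v - 4)*(v + 2)^2*(v - 1)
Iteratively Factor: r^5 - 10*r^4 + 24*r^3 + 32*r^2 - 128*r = (r - 4)*(r^4 - 6*r^3 + 32*r) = (r - 4)*(r + 2)*(r^3 - 8*r^2 + 16*r) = (r - 4)^2*(r + 2)*(r^2 - 4*r) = (r - 4)^3*(r + 2)*(r)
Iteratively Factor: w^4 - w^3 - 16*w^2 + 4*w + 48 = (w + 3)*(w^3 - 4*w^2 - 4*w + 16) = (w + 2)*(w + 3)*(w^2 - 6*w + 8) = (w - 2)*(w + 2)*(w + 3)*(w - 4)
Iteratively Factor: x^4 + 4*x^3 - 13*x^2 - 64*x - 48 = (x + 3)*(x^3 + x^2 - 16*x - 16) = (x + 1)*(x + 3)*(x^2 - 16) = (x - 4)*(x + 1)*(x + 3)*(x + 4)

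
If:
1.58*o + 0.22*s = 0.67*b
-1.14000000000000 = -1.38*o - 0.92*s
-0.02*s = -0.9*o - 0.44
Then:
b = -0.43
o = -0.45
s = 1.91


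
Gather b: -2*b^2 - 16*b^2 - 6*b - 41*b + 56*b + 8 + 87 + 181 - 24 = -18*b^2 + 9*b + 252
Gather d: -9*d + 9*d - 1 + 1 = 0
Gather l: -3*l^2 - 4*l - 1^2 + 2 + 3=-3*l^2 - 4*l + 4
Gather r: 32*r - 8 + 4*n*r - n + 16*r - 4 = -n + r*(4*n + 48) - 12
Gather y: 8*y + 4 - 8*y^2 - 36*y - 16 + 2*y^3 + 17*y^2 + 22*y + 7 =2*y^3 + 9*y^2 - 6*y - 5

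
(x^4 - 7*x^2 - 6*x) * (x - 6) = x^5 - 6*x^4 - 7*x^3 + 36*x^2 + 36*x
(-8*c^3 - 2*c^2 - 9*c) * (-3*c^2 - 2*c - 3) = 24*c^5 + 22*c^4 + 55*c^3 + 24*c^2 + 27*c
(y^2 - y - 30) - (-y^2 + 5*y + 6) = 2*y^2 - 6*y - 36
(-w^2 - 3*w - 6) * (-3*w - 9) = 3*w^3 + 18*w^2 + 45*w + 54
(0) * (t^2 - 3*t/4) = 0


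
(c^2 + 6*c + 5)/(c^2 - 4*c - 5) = (c + 5)/(c - 5)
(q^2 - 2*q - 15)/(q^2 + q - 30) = (q + 3)/(q + 6)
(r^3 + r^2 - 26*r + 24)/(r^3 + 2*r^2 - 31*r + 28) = (r + 6)/(r + 7)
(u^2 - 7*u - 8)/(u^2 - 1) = (u - 8)/(u - 1)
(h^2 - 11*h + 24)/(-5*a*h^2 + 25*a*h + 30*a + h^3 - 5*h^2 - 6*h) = (-h^2 + 11*h - 24)/(5*a*h^2 - 25*a*h - 30*a - h^3 + 5*h^2 + 6*h)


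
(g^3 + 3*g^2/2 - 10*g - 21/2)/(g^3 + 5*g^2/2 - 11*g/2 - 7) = (g - 3)/(g - 2)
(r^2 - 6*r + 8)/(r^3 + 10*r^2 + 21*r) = (r^2 - 6*r + 8)/(r*(r^2 + 10*r + 21))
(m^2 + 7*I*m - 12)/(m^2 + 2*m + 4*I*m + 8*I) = (m + 3*I)/(m + 2)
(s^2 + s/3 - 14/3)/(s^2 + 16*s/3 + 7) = (s - 2)/(s + 3)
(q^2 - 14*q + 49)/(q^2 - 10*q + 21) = (q - 7)/(q - 3)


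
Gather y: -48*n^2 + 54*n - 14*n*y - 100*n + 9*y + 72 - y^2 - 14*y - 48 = -48*n^2 - 46*n - y^2 + y*(-14*n - 5) + 24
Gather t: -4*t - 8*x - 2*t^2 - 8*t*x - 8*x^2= -2*t^2 + t*(-8*x - 4) - 8*x^2 - 8*x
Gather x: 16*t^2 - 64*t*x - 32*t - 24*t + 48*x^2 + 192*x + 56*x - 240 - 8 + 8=16*t^2 - 56*t + 48*x^2 + x*(248 - 64*t) - 240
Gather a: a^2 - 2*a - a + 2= a^2 - 3*a + 2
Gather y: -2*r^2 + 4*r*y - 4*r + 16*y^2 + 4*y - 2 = -2*r^2 - 4*r + 16*y^2 + y*(4*r + 4) - 2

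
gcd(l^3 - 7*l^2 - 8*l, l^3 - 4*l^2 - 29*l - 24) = l^2 - 7*l - 8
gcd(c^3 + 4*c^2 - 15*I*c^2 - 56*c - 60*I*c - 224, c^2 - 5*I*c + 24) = c - 8*I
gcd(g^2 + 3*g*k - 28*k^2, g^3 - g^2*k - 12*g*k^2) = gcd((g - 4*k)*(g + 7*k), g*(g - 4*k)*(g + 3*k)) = g - 4*k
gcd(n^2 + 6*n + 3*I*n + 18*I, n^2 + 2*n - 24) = n + 6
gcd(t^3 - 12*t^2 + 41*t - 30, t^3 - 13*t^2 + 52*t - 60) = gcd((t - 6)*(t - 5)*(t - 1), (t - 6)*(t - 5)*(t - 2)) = t^2 - 11*t + 30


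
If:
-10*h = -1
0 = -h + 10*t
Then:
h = 1/10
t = 1/100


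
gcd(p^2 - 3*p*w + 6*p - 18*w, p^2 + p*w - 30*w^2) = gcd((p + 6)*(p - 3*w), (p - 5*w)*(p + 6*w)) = 1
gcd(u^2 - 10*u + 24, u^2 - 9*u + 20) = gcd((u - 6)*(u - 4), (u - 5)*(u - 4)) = u - 4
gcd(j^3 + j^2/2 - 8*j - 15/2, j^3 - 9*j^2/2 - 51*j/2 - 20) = j^2 + 7*j/2 + 5/2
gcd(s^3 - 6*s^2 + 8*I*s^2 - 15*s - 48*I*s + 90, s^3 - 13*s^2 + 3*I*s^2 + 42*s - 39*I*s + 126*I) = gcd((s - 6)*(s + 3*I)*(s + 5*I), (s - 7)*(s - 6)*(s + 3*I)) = s^2 + s*(-6 + 3*I) - 18*I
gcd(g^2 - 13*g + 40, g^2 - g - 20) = g - 5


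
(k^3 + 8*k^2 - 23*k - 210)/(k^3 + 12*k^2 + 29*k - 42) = (k - 5)/(k - 1)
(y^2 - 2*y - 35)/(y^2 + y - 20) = (y - 7)/(y - 4)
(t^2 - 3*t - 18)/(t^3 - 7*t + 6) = (t - 6)/(t^2 - 3*t + 2)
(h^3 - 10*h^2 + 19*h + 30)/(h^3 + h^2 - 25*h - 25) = (h - 6)/(h + 5)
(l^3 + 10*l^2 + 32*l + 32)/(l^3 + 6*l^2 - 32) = (l + 2)/(l - 2)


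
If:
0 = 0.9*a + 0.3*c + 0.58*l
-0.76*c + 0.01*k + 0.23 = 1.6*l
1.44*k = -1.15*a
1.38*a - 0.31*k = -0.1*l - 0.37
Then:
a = -0.16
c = 2.54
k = 0.13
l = -1.06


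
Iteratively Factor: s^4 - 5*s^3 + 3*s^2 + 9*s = (s - 3)*(s^3 - 2*s^2 - 3*s) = (s - 3)*(s + 1)*(s^2 - 3*s) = (s - 3)^2*(s + 1)*(s)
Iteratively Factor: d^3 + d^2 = (d + 1)*(d^2) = d*(d + 1)*(d)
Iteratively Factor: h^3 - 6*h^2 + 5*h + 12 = (h - 4)*(h^2 - 2*h - 3) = (h - 4)*(h - 3)*(h + 1)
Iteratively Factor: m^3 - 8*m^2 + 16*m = (m)*(m^2 - 8*m + 16) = m*(m - 4)*(m - 4)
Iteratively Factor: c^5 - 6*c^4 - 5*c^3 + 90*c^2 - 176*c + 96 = (c - 1)*(c^4 - 5*c^3 - 10*c^2 + 80*c - 96) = (c - 1)*(c + 4)*(c^3 - 9*c^2 + 26*c - 24) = (c - 2)*(c - 1)*(c + 4)*(c^2 - 7*c + 12) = (c - 3)*(c - 2)*(c - 1)*(c + 4)*(c - 4)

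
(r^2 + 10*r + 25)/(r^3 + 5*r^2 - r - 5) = (r + 5)/(r^2 - 1)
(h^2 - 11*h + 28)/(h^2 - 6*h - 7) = (h - 4)/(h + 1)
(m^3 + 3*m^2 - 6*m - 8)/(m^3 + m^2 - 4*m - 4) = (m + 4)/(m + 2)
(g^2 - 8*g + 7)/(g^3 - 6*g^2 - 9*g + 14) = 1/(g + 2)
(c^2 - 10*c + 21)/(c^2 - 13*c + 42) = (c - 3)/(c - 6)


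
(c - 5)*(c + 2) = c^2 - 3*c - 10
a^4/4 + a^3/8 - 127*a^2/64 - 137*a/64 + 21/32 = (a/4 + 1/2)*(a - 3)*(a - 1/4)*(a + 7/4)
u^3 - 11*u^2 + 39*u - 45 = (u - 5)*(u - 3)^2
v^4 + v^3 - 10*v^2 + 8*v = v*(v - 2)*(v - 1)*(v + 4)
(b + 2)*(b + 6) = b^2 + 8*b + 12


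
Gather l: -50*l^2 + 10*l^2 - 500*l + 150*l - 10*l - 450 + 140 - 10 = -40*l^2 - 360*l - 320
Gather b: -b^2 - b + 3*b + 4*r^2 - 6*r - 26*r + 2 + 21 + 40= -b^2 + 2*b + 4*r^2 - 32*r + 63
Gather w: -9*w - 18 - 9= -9*w - 27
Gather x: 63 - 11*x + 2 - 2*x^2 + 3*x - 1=-2*x^2 - 8*x + 64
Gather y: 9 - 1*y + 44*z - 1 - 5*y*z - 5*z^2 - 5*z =y*(-5*z - 1) - 5*z^2 + 39*z + 8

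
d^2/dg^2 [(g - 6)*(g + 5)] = 2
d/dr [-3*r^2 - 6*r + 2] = -6*r - 6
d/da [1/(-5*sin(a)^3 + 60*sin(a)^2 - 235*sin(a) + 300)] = (3*sin(a)^2 - 24*sin(a) + 47)*cos(a)/(5*(sin(a)^3 - 12*sin(a)^2 + 47*sin(a) - 60)^2)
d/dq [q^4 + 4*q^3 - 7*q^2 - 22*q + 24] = 4*q^3 + 12*q^2 - 14*q - 22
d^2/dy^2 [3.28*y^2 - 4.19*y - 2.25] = 6.56000000000000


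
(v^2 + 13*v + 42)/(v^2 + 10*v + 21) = (v + 6)/(v + 3)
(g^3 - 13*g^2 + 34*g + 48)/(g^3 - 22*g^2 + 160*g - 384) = (g + 1)/(g - 8)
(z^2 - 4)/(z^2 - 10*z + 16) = (z + 2)/(z - 8)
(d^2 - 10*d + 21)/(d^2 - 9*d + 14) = (d - 3)/(d - 2)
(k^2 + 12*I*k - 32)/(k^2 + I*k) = (k^2 + 12*I*k - 32)/(k*(k + I))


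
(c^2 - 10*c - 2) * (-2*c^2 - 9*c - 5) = -2*c^4 + 11*c^3 + 89*c^2 + 68*c + 10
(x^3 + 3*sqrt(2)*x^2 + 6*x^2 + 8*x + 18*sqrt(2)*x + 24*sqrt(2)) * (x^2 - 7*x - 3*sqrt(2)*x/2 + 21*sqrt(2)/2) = x^5 - x^4 + 3*sqrt(2)*x^4/2 - 43*x^3 - 3*sqrt(2)*x^3/2 - 51*sqrt(2)*x^2 - 47*x^2 - 84*sqrt(2)*x + 306*x + 504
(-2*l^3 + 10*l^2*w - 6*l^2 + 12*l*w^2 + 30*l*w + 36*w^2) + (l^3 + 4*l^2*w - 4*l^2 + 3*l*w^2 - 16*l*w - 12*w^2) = -l^3 + 14*l^2*w - 10*l^2 + 15*l*w^2 + 14*l*w + 24*w^2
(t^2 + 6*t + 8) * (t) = t^3 + 6*t^2 + 8*t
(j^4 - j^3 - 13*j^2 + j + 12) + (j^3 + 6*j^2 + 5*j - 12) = j^4 - 7*j^2 + 6*j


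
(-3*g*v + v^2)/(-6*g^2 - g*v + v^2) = v/(2*g + v)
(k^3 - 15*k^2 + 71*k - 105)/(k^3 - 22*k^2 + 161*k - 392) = (k^2 - 8*k + 15)/(k^2 - 15*k + 56)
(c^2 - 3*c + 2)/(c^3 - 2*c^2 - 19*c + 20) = (c - 2)/(c^2 - c - 20)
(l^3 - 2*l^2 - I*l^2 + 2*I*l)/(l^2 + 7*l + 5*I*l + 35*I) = l*(l^2 - l*(2 + I) + 2*I)/(l^2 + l*(7 + 5*I) + 35*I)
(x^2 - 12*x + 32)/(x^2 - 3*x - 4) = (x - 8)/(x + 1)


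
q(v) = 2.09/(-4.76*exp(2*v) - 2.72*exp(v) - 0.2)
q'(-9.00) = 0.02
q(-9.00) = -10.43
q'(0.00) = 0.43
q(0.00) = -0.27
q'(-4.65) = 1.10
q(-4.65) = -9.23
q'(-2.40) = 2.88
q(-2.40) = -4.30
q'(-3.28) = 2.53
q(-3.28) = -6.76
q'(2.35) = 0.01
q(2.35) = -0.00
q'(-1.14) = 1.59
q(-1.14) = -1.34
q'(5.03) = 0.00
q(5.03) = -0.00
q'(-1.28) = 1.78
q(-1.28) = -1.58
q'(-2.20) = 2.79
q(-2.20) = -3.73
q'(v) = 2.09*(9.52*exp(2*v) + 2.72*exp(v))/(-4.76*exp(2*v) - 2.72*exp(v) - 0.2)^2 = (19.8968*exp(v) + 5.6848)*exp(v)/(4.76*exp(2*v) + 2.72*exp(v) + 0.2)^2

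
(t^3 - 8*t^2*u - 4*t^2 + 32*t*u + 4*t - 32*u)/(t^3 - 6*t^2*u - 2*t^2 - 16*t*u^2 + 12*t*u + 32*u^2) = (t - 2)/(t + 2*u)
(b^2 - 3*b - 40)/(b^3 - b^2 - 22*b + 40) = (b - 8)/(b^2 - 6*b + 8)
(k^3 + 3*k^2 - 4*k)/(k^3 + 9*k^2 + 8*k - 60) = k*(k^2 + 3*k - 4)/(k^3 + 9*k^2 + 8*k - 60)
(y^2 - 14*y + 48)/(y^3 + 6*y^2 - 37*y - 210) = (y - 8)/(y^2 + 12*y + 35)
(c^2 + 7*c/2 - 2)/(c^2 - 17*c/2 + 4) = (c + 4)/(c - 8)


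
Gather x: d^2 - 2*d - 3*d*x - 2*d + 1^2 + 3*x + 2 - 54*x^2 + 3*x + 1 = d^2 - 4*d - 54*x^2 + x*(6 - 3*d) + 4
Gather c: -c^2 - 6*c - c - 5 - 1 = -c^2 - 7*c - 6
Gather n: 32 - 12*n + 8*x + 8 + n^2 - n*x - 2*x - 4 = n^2 + n*(-x - 12) + 6*x + 36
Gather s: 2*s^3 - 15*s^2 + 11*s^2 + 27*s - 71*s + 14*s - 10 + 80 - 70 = 2*s^3 - 4*s^2 - 30*s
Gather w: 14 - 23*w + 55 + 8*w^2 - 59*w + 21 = 8*w^2 - 82*w + 90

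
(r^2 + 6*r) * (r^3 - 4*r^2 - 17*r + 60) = r^5 + 2*r^4 - 41*r^3 - 42*r^2 + 360*r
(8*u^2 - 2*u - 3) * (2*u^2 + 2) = 16*u^4 - 4*u^3 + 10*u^2 - 4*u - 6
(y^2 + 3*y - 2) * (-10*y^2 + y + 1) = -10*y^4 - 29*y^3 + 24*y^2 + y - 2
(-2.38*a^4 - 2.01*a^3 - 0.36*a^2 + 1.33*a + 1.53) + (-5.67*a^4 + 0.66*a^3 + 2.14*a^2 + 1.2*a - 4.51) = -8.05*a^4 - 1.35*a^3 + 1.78*a^2 + 2.53*a - 2.98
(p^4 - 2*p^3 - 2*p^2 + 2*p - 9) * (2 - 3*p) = -3*p^5 + 8*p^4 + 2*p^3 - 10*p^2 + 31*p - 18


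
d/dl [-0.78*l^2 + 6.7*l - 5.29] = 6.7 - 1.56*l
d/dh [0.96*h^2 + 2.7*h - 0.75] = 1.92*h + 2.7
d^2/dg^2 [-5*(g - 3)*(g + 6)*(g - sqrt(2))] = -30*g - 30 + 10*sqrt(2)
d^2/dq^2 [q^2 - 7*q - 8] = 2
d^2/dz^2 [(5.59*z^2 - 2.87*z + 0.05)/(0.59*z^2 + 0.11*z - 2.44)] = (-2.723676*z^3 + 48.388614*z^2 - 24.770442*z + 65.165802)/(0.205379*z^6 + 0.114873*z^5 - 2.526675*z^4 - 0.948805*z^3 + 10.4493*z^2 + 1.964688*z - 14.526784)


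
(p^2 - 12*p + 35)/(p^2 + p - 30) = (p - 7)/(p + 6)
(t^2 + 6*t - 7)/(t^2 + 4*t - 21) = (t - 1)/(t - 3)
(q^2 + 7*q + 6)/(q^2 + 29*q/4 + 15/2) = 4*(q + 1)/(4*q + 5)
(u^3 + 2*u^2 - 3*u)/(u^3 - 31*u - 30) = u*(-u^2 - 2*u + 3)/(-u^3 + 31*u + 30)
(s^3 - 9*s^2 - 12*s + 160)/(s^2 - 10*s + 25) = (s^2 - 4*s - 32)/(s - 5)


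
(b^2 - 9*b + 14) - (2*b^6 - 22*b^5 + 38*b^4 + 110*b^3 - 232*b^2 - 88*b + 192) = -2*b^6 + 22*b^5 - 38*b^4 - 110*b^3 + 233*b^2 + 79*b - 178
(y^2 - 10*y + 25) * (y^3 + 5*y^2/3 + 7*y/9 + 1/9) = y^5 - 25*y^4/3 + 82*y^3/9 + 34*y^2 + 55*y/3 + 25/9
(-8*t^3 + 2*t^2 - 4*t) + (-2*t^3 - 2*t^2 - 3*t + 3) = -10*t^3 - 7*t + 3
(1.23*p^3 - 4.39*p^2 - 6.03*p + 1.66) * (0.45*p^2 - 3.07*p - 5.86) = 0.5535*p^5 - 5.7516*p^4 + 3.556*p^3 + 44.9845*p^2 + 30.2396*p - 9.7276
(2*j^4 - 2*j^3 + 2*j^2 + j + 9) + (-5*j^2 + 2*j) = 2*j^4 - 2*j^3 - 3*j^2 + 3*j + 9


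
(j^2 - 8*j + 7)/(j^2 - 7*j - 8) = (-j^2 + 8*j - 7)/(-j^2 + 7*j + 8)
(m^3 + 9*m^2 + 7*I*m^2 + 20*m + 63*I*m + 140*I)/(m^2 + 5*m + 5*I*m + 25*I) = (m^2 + m*(4 + 7*I) + 28*I)/(m + 5*I)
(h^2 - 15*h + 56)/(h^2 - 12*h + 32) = (h - 7)/(h - 4)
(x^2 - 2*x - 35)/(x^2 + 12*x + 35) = (x - 7)/(x + 7)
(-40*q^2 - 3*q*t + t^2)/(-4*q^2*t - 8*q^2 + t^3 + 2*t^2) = (40*q^2 + 3*q*t - t^2)/(4*q^2*t + 8*q^2 - t^3 - 2*t^2)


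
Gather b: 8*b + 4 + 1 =8*b + 5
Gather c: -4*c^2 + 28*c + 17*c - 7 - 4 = -4*c^2 + 45*c - 11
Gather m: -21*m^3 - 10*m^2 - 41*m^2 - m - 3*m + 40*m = -21*m^3 - 51*m^2 + 36*m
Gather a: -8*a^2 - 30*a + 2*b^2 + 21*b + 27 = -8*a^2 - 30*a + 2*b^2 + 21*b + 27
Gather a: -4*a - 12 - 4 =-4*a - 16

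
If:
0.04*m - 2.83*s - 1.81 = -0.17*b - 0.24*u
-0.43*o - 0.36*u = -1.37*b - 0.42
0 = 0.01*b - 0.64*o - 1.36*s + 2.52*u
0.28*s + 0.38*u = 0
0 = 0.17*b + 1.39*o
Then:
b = -0.29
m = 45.89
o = 0.04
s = -0.01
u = 0.01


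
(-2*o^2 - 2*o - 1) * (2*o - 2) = -4*o^3 + 2*o + 2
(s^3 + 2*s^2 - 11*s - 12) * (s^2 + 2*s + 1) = s^5 + 4*s^4 - 6*s^3 - 32*s^2 - 35*s - 12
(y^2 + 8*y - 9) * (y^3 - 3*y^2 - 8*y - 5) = y^5 + 5*y^4 - 41*y^3 - 42*y^2 + 32*y + 45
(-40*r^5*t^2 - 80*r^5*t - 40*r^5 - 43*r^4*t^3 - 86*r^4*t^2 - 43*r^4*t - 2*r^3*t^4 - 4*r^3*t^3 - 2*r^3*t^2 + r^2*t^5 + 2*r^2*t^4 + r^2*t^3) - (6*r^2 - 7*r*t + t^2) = -40*r^5*t^2 - 80*r^5*t - 40*r^5 - 43*r^4*t^3 - 86*r^4*t^2 - 43*r^4*t - 2*r^3*t^4 - 4*r^3*t^3 - 2*r^3*t^2 + r^2*t^5 + 2*r^2*t^4 + r^2*t^3 - 6*r^2 + 7*r*t - t^2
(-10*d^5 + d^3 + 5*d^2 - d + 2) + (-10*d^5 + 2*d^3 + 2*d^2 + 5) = -20*d^5 + 3*d^3 + 7*d^2 - d + 7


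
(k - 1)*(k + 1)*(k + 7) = k^3 + 7*k^2 - k - 7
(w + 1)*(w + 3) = w^2 + 4*w + 3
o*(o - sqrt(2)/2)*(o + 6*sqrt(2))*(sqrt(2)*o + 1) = sqrt(2)*o^4 + 12*o^3 - sqrt(2)*o^2/2 - 6*o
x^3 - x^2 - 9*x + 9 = (x - 3)*(x - 1)*(x + 3)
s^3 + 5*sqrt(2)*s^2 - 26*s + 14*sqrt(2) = (s - sqrt(2))^2*(s + 7*sqrt(2))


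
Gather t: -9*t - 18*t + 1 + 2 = 3 - 27*t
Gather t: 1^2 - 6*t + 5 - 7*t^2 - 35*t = -7*t^2 - 41*t + 6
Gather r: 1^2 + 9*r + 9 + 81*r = 90*r + 10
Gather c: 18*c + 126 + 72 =18*c + 198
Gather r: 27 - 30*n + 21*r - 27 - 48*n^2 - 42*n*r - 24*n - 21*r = -48*n^2 - 42*n*r - 54*n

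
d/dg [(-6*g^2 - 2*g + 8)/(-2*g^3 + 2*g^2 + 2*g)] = (-3*g^4 - 2*g^3 + 10*g^2 - 8*g - 4)/(g^2*(g^4 - 2*g^3 - g^2 + 2*g + 1))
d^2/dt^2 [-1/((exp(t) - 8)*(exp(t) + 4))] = 4*(-exp(3*t) + 3*exp(2*t) - 36*exp(t) + 32)*exp(t)/(exp(6*t) - 12*exp(5*t) - 48*exp(4*t) + 704*exp(3*t) + 1536*exp(2*t) - 12288*exp(t) - 32768)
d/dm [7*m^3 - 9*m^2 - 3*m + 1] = 21*m^2 - 18*m - 3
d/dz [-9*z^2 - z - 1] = -18*z - 1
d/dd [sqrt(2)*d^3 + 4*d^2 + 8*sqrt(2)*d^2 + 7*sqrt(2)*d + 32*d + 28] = 3*sqrt(2)*d^2 + 8*d + 16*sqrt(2)*d + 7*sqrt(2) + 32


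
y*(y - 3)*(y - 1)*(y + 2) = y^4 - 2*y^3 - 5*y^2 + 6*y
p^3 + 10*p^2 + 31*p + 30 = (p + 2)*(p + 3)*(p + 5)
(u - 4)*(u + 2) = u^2 - 2*u - 8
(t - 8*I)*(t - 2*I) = t^2 - 10*I*t - 16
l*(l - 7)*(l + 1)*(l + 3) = l^4 - 3*l^3 - 25*l^2 - 21*l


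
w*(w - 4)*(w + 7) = w^3 + 3*w^2 - 28*w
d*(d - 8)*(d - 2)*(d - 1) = d^4 - 11*d^3 + 26*d^2 - 16*d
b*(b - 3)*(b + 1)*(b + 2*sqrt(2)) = b^4 - 2*b^3 + 2*sqrt(2)*b^3 - 4*sqrt(2)*b^2 - 3*b^2 - 6*sqrt(2)*b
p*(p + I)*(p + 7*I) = p^3 + 8*I*p^2 - 7*p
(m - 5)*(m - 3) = m^2 - 8*m + 15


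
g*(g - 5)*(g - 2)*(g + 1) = g^4 - 6*g^3 + 3*g^2 + 10*g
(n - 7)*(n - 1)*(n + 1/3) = n^3 - 23*n^2/3 + 13*n/3 + 7/3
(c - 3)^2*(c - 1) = c^3 - 7*c^2 + 15*c - 9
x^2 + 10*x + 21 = (x + 3)*(x + 7)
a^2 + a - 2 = (a - 1)*(a + 2)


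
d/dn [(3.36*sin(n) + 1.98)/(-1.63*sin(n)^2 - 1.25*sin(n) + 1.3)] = (5.4768*sin(n)^2 + 6.4548*sin(n) + 6.843)*cos(n)/(2.6569*sin(n)^4 + 4.075*sin(n)^3 - 2.6755*sin(n)^2 - 3.25*sin(n) + 1.69)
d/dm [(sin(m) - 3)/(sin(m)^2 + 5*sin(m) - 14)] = (6*sin(m) + cos(m)^2)*cos(m)/(sin(m)^2 + 5*sin(m) - 14)^2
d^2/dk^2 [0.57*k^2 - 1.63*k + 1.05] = 1.14000000000000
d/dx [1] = 0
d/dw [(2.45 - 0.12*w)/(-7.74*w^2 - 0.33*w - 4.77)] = (-0.9288*w^2 + 37.926*w + 1.3809)/(59.9076*w^4 + 5.1084*w^3 + 73.9485*w^2 + 3.1482*w + 22.7529)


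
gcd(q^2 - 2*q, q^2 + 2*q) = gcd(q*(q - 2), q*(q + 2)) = q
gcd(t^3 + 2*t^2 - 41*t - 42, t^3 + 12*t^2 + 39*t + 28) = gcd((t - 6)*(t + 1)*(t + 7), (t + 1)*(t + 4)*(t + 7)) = t^2 + 8*t + 7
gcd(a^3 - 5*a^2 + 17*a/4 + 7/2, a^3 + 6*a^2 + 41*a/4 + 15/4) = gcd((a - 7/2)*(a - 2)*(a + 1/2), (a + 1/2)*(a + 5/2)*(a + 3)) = a + 1/2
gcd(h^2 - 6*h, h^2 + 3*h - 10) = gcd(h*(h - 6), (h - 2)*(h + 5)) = 1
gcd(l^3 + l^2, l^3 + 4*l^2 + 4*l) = l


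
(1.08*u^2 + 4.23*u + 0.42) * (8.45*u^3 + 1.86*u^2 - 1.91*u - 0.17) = 9.126*u^5 + 37.7523*u^4 + 9.354*u^3 - 7.4817*u^2 - 1.5213*u - 0.0714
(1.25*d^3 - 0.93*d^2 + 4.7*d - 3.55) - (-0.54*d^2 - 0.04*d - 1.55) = 1.25*d^3 - 0.39*d^2 + 4.74*d - 2.0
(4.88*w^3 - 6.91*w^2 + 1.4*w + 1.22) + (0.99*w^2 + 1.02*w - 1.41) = 4.88*w^3 - 5.92*w^2 + 2.42*w - 0.19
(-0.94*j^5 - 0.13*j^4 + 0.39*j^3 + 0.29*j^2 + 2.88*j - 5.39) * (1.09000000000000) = -1.0246*j^5 - 0.1417*j^4 + 0.4251*j^3 + 0.3161*j^2 + 3.1392*j - 5.8751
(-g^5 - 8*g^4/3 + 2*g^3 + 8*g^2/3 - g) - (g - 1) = -g^5 - 8*g^4/3 + 2*g^3 + 8*g^2/3 - 2*g + 1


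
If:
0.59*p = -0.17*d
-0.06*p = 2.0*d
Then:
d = 0.00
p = 0.00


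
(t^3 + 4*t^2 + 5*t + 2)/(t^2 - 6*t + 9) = (t^3 + 4*t^2 + 5*t + 2)/(t^2 - 6*t + 9)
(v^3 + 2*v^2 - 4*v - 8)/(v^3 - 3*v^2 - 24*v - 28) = (v - 2)/(v - 7)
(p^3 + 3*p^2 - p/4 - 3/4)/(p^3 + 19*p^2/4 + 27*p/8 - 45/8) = 2*(4*p^2 - 1)/(8*p^2 + 14*p - 15)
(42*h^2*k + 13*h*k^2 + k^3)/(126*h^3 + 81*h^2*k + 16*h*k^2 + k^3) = k/(3*h + k)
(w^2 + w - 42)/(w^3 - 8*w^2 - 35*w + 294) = (w^2 + w - 42)/(w^3 - 8*w^2 - 35*w + 294)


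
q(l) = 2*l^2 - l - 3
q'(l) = 4*l - 1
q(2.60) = 7.92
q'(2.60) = 9.40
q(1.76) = 1.44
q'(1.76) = 6.04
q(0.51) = -2.99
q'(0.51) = 1.04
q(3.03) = 12.33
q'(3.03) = 11.12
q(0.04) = -3.04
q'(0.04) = -0.84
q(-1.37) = 2.12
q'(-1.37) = -6.48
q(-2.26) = 9.48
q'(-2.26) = -10.04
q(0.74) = -2.64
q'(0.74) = 1.96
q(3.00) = 12.00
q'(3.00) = 11.00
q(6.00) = 63.00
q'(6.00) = 23.00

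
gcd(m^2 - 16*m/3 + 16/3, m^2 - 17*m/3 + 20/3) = m - 4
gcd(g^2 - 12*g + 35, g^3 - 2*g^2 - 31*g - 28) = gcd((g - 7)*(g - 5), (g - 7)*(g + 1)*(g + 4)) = g - 7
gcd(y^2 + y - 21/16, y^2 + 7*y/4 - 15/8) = y - 3/4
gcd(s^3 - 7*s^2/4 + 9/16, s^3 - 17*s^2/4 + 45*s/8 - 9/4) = s^2 - 9*s/4 + 9/8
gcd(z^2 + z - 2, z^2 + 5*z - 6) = z - 1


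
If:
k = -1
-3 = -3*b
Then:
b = 1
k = -1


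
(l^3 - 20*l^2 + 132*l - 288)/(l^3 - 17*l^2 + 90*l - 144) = (l - 6)/(l - 3)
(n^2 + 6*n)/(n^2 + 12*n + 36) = n/(n + 6)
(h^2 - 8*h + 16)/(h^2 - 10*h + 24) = (h - 4)/(h - 6)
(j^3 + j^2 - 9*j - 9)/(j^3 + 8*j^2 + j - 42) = (j^2 - 2*j - 3)/(j^2 + 5*j - 14)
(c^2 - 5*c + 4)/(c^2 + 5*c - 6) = (c - 4)/(c + 6)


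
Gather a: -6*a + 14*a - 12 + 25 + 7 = 8*a + 20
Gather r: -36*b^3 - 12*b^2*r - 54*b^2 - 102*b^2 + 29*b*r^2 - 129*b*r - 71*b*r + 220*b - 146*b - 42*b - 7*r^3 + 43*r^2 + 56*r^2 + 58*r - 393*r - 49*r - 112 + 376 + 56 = -36*b^3 - 156*b^2 + 32*b - 7*r^3 + r^2*(29*b + 99) + r*(-12*b^2 - 200*b - 384) + 320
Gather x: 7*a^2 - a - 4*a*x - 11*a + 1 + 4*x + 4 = 7*a^2 - 12*a + x*(4 - 4*a) + 5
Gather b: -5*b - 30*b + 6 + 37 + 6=49 - 35*b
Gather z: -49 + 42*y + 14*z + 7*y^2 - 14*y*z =7*y^2 + 42*y + z*(14 - 14*y) - 49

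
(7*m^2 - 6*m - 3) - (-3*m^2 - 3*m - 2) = 10*m^2 - 3*m - 1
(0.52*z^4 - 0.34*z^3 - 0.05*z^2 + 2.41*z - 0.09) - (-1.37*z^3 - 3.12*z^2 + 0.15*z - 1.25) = 0.52*z^4 + 1.03*z^3 + 3.07*z^2 + 2.26*z + 1.16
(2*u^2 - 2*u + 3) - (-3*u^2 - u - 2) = 5*u^2 - u + 5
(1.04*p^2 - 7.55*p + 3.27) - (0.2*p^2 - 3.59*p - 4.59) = 0.84*p^2 - 3.96*p + 7.86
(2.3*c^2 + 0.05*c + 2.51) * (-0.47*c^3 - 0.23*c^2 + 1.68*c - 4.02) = -1.081*c^5 - 0.5525*c^4 + 2.6728*c^3 - 9.7393*c^2 + 4.0158*c - 10.0902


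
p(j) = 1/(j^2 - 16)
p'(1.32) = -0.01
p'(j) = -2*j/(j^2 - 16)^2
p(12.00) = 0.01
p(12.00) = 0.01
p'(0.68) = -0.01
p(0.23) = -0.06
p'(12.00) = 0.00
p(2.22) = -0.09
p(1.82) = -0.08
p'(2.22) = -0.04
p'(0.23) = -0.00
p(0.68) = -0.06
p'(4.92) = -0.15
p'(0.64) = -0.01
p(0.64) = -0.06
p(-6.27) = 0.04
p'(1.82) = -0.02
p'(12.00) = 0.00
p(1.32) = -0.07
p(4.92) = 0.12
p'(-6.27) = 0.02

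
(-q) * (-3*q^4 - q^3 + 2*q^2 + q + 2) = 3*q^5 + q^4 - 2*q^3 - q^2 - 2*q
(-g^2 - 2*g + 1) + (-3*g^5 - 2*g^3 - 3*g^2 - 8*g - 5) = -3*g^5 - 2*g^3 - 4*g^2 - 10*g - 4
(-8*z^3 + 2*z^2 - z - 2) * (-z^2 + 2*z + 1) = 8*z^5 - 18*z^4 - 3*z^3 + 2*z^2 - 5*z - 2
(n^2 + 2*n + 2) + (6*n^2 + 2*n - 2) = 7*n^2 + 4*n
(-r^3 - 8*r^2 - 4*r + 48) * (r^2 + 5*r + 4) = -r^5 - 13*r^4 - 48*r^3 - 4*r^2 + 224*r + 192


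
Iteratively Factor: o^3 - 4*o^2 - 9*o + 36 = (o - 4)*(o^2 - 9) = (o - 4)*(o - 3)*(o + 3)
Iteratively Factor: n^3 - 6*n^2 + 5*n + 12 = (n - 3)*(n^2 - 3*n - 4) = (n - 4)*(n - 3)*(n + 1)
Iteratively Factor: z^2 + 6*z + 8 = (z + 4)*(z + 2)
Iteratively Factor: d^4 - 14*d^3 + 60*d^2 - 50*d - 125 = (d - 5)*(d^3 - 9*d^2 + 15*d + 25) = (d - 5)*(d + 1)*(d^2 - 10*d + 25) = (d - 5)^2*(d + 1)*(d - 5)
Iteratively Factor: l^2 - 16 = (l - 4)*(l + 4)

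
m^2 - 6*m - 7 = (m - 7)*(m + 1)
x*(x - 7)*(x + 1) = x^3 - 6*x^2 - 7*x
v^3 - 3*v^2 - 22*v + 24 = (v - 6)*(v - 1)*(v + 4)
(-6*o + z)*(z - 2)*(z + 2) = -6*o*z^2 + 24*o + z^3 - 4*z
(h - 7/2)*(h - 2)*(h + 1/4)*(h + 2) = h^4 - 13*h^3/4 - 39*h^2/8 + 13*h + 7/2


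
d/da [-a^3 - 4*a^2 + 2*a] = -3*a^2 - 8*a + 2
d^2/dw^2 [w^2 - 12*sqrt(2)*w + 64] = 2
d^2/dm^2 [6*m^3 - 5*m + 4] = 36*m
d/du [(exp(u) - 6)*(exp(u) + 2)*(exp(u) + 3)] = (3*exp(2*u) - 2*exp(u) - 24)*exp(u)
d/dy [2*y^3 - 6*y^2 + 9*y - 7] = 6*y^2 - 12*y + 9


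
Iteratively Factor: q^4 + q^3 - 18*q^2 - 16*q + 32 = (q + 2)*(q^3 - q^2 - 16*q + 16) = (q - 1)*(q + 2)*(q^2 - 16) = (q - 1)*(q + 2)*(q + 4)*(q - 4)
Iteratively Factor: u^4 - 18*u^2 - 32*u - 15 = (u + 3)*(u^3 - 3*u^2 - 9*u - 5) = (u - 5)*(u + 3)*(u^2 + 2*u + 1) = (u - 5)*(u + 1)*(u + 3)*(u + 1)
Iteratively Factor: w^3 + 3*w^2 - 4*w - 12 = (w + 3)*(w^2 - 4) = (w + 2)*(w + 3)*(w - 2)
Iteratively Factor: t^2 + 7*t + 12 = (t + 4)*(t + 3)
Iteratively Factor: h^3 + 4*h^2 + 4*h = (h)*(h^2 + 4*h + 4) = h*(h + 2)*(h + 2)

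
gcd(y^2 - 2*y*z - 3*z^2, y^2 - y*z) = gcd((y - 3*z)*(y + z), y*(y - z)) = 1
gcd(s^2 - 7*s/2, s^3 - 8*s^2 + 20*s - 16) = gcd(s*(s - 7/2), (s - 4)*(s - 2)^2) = 1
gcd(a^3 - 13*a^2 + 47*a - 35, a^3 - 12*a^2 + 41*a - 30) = a^2 - 6*a + 5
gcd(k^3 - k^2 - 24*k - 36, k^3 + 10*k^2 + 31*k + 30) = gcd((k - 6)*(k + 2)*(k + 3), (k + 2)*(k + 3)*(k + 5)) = k^2 + 5*k + 6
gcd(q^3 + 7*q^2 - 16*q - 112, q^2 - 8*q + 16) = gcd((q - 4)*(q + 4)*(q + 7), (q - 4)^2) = q - 4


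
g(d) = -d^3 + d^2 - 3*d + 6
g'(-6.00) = -123.00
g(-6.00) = 276.00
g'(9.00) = -228.00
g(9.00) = -669.00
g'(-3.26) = -41.40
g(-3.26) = 61.05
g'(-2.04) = -19.56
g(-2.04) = 24.77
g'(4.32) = -50.35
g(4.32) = -68.92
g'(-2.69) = -30.09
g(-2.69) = 40.77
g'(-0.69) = -5.81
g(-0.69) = 8.87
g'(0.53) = -2.78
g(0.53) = 4.54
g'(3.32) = -29.43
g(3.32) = -29.53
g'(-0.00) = -3.00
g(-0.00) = 6.00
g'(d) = -3*d^2 + 2*d - 3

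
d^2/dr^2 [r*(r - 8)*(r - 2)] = 6*r - 20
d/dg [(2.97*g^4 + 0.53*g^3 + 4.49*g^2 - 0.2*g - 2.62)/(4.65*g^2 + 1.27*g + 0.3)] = (27.621*g^5 + 13.7802*g^4 + 4.9102*g^3 + 7.1093*g^2 + 27.06*g + 3.2674)/(21.6225*g^4 + 11.811*g^3 + 4.4029*g^2 + 0.762*g + 0.09)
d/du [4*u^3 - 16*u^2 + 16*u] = 12*u^2 - 32*u + 16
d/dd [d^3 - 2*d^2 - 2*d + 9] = 3*d^2 - 4*d - 2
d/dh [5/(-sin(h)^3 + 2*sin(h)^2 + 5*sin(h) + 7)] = 5*(3*sin(h)^2 - 4*sin(h) - 5)*cos(h)/(sin(h)^3 - 2*sin(h)^2 - 5*sin(h) - 7)^2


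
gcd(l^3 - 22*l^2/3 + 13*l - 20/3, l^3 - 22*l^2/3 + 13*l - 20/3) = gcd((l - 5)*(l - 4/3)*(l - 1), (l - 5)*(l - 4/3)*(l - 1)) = l^3 - 22*l^2/3 + 13*l - 20/3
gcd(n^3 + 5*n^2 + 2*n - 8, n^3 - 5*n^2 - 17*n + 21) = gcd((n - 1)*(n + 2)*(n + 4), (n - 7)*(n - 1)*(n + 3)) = n - 1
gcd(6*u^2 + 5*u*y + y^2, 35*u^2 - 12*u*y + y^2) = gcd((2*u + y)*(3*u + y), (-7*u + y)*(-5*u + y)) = 1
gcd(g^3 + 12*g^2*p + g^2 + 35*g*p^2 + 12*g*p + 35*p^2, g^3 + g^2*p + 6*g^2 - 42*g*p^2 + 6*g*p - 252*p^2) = g + 7*p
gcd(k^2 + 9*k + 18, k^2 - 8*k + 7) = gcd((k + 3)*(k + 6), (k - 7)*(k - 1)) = 1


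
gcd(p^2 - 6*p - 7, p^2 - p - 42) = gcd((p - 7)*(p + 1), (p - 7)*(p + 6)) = p - 7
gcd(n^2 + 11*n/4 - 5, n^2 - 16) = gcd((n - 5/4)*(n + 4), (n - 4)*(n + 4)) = n + 4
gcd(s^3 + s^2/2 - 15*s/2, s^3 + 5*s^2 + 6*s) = s^2 + 3*s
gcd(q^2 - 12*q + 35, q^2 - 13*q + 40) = q - 5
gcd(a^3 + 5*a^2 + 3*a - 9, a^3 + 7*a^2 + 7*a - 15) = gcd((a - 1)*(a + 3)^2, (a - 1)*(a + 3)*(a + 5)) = a^2 + 2*a - 3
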